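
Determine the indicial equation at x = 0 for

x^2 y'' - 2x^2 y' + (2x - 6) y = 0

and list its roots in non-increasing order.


Divide by x^2 to reach normal form y'' + P_1(x) y' + P_2(x) y = 0 with P_1(x) = -2 and P_2(x) = 2/x - 6/x^2.
x = 0 is a singular point because the y-coefficient 2/x - 6/x^2 has a pole at x = 0.
It is a regular singular point because x P_1(x) = p(x) = -2x and x^2 P_2(x) = q(x) = 2x - 6 are polynomials, hence analytic at x = 0.
p(0) = 0,  q(0) = -6.
Indicial equation: r(r-1) + p(0) r + q(0) = 0, i.e. r^2 + (p(0) - 1) r + q(0) = 0, i.e. r^2 - 1 r - 6 = 0.
Discriminant: (-1)^2 - 4(-6) = 25, so r = (1 ± 5)/2.
Solving: r_1 = 3, r_2 = -2.

indicial: r^2 - 1 r - 6 = 0; roots r_1 = 3, r_2 = -2


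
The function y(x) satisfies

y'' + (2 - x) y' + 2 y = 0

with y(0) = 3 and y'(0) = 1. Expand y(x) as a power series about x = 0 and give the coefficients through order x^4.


Ansatz: y(x) = sum_{n>=0} a_n x^n, so y'(x) = sum_{n>=1} n a_n x^(n-1) and y''(x) = sum_{n>=2} n(n-1) a_n x^(n-2).
Substitute into P(x) y'' + Q(x) y' + R(x) y = 0 with P(x) = 1, Q(x) = 2 - x, R(x) = 2, and match powers of x.
Initial conditions: a_0 = 3, a_1 = 1.
Setting the coefficient of each power of x to zero and solving order by order (substituting the coefficients already found):
  x^0: 2 a_2 + 2 a_1 + 2 a_0 = 0  ->  2 a_2 = -2 a_1 - 2 a_0 = -8  ->  a_2 = -4
  x^1: 6 a_3 + 4 a_2 + a_1 = 0  ->  6 a_3 = -4 a_2 - a_1 = 15  ->  a_3 = 5/2
  x^2: 12 a_4 + 6 a_3 = 0  ->  12 a_4 = -6 a_3 = -15  ->  a_4 = -5/4
Truncated series: y(x) = 3 + x - 4 x^2 + (5/2) x^3 - (5/4) x^4 + O(x^5).

a_0 = 3; a_1 = 1; a_2 = -4; a_3 = 5/2; a_4 = -5/4


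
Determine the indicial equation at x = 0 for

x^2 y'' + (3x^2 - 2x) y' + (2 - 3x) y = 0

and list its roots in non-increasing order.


Divide by x^2 to reach normal form y'' + P_1(x) y' + P_2(x) y = 0 with P_1(x) = 3 - 2/x and P_2(x) = -3/x + 2/x^2.
x = 0 is a singular point because the y'-coefficient 3 - 2/x has a pole at x = 0 and the y-coefficient -3/x + 2/x^2 has a pole at x = 0.
It is a regular singular point because x P_1(x) = p(x) = 3x - 2 and x^2 P_2(x) = q(x) = 2 - 3x are polynomials, hence analytic at x = 0.
p(0) = -2,  q(0) = 2.
Indicial equation: r(r-1) + p(0) r + q(0) = 0, i.e. r^2 + (p(0) - 1) r + q(0) = 0, i.e. r^2 - 3 r + 2 = 0.
Discriminant: (-3)^2 - 4(2) = 1, so r = (3 ± 1)/2.
Solving: r_1 = 2, r_2 = 1.

indicial: r^2 - 3 r + 2 = 0; roots r_1 = 2, r_2 = 1


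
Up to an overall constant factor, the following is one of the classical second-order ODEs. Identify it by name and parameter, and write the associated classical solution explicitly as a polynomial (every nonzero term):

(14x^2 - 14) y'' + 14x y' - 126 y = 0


All three coefficients share the factor -14; dividing through by -14 gives  (1 - x^2) y'' - x y' + 9 y = 0.
This matches the Chebyshev equation (1 - x^2) y'' - x y' + n^2 y = 0 (note the -x y' term, not -2x y') with n^2 = 9, so n = 3; the polynomial solution is T_3(x).
With y = sum_k a_k x^k, matching x^k gives (k+2)(k+1) a_{k+2} = (k^2 - n^2) a_k = (k - 3)(k + 3) a_k. The right side vanishes at k = 3, so the series with the parity of 3 terminates at degree 3.
Standard normalization: leading coefficient of T_n is 2^(n-1), so a_3 = 2^2 = 4. Work downward with a_k = (k+1)(k+2) a_{k+2} / ((k - 3)(k + 3)):
  a_1 = (2)(3)(4) / ((1 - 3)(1 + 3)) = 24/(-8) = -3
Hence T_3(x) = 4 x^3 - 3 x.

T_3(x); series = 4 x^3 - 3 x


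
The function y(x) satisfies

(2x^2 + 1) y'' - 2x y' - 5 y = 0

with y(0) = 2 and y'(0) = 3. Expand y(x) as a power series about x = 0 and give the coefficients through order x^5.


Ansatz: y(x) = sum_{n>=0} a_n x^n, so y'(x) = sum_{n>=1} n a_n x^(n-1) and y''(x) = sum_{n>=2} n(n-1) a_n x^(n-2).
Substitute into P(x) y'' + Q(x) y' + R(x) y = 0 with P(x) = 2x^2 + 1, Q(x) = -2x, R(x) = -5, and match powers of x.
Initial conditions: a_0 = 2, a_1 = 3.
Setting the coefficient of each power of x to zero and solving order by order (substituting the coefficients already found):
  x^0: 2 a_2 - 5 a_0 = 0  ->  2 a_2 = 5 a_0 = 10  ->  a_2 = 5
  x^1: 6 a_3 - 7 a_1 = 0  ->  6 a_3 = 7 a_1 = 21  ->  a_3 = 7/2
  x^2: 12 a_4 - 5 a_2 = 0  ->  12 a_4 = 5 a_2 = 25  ->  a_4 = 25/12
  x^3: 20 a_5 + a_3 = 0  ->  20 a_5 = -a_3 = -7/2  ->  a_5 = -7/40
Truncated series: y(x) = 2 + 3 x + 5 x^2 + (7/2) x^3 + (25/12) x^4 - (7/40) x^5 + O(x^6).

a_0 = 2; a_1 = 3; a_2 = 5; a_3 = 7/2; a_4 = 25/12; a_5 = -7/40


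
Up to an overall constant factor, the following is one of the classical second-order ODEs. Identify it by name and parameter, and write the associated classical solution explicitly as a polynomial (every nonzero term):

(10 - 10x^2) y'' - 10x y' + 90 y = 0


All three coefficients share the factor 10; dividing through by 10 gives  (1 - x^2) y'' - x y' + 9 y = 0.
This matches the Chebyshev equation (1 - x^2) y'' - x y' + n^2 y = 0 (note the -x y' term, not -2x y') with n^2 = 9, so n = 3; the polynomial solution is T_3(x).
With y = sum_k a_k x^k, matching x^k gives (k+2)(k+1) a_{k+2} = (k^2 - n^2) a_k = (k - 3)(k + 3) a_k. The right side vanishes at k = 3, so the series with the parity of 3 terminates at degree 3.
Standard normalization: leading coefficient of T_n is 2^(n-1), so a_3 = 2^2 = 4. Work downward with a_k = (k+1)(k+2) a_{k+2} / ((k - 3)(k + 3)):
  a_1 = (2)(3)(4) / ((1 - 3)(1 + 3)) = 24/(-8) = -3
Hence T_3(x) = 4 x^3 - 3 x.

T_3(x); series = 4 x^3 - 3 x


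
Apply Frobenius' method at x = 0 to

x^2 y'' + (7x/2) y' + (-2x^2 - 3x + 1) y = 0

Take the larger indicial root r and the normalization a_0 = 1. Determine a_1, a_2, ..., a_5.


Write in Frobenius form y'' + (p(x)/x) y' + (q(x)/x^2) y = 0:
  p(x) = 7/2,  q(x) = -2x^2 - 3x + 1.
Indicial equation: r(r-1) + (7/2) r + (1) = 0 -> roots r_1 = -1/2, r_2 = -2.
Take r = r_1 = -1/2. Let y(x) = x^r sum_{n>=0} a_n x^n with a_0 = 1.
Substitute y = x^r sum a_n x^n and match x^{r+n}. The recurrence is
  D(n) a_n - 3 a_{n-1} - 2 a_{n-2} = 0,  where D(n) = (r+n)(r+n-1) + (7/2)(r+n) + (1).
  a_n = [3 a_{n-1} + 2 a_{n-2}] / D(n).
Since the indicial polynomial factors as (r - r_1)(r - r_2), D(n) = (r_1 + n - r_1)(r_1 + n - r_2) = n(n + 3/2).
Evaluating step by step (a_0 = 1):
  n = 1: D(1) = 1(1 + 3/2) = 5/2; numerator = 3(1) = 3; a_1 = (3)/(5/2) = 6/5
  n = 2: D(2) = 2(2 + 3/2) = 7; numerator = 3(6/5) + 2(1) = 28/5; a_2 = (28/5)/(7) = 4/5
  n = 3: D(3) = 3(3 + 3/2) = 27/2; numerator = 3(4/5) + 2(6/5) = 24/5; a_3 = (24/5)/(27/2) = 16/45
  n = 4: D(4) = 4(4 + 3/2) = 22; numerator = 3(16/45) + 2(4/5) = 8/3; a_4 = (8/3)/(22) = 4/33
  n = 5: D(5) = 5(5 + 3/2) = 65/2; numerator = 3(4/33) + 2(16/45) = 532/495; a_5 = (532/495)/(65/2) = 1064/32175

r = -1/2; a_0 = 1; a_1 = 6/5; a_2 = 4/5; a_3 = 16/45; a_4 = 4/33; a_5 = 1064/32175


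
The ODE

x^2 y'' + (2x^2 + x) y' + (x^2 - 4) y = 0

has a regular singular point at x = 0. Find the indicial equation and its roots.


Divide by x^2 to reach normal form y'' + P_1(x) y' + P_2(x) y = 0 with P_1(x) = 2 + 1/x and P_2(x) = 1 - 4/x^2.
x = 0 is a singular point because the y'-coefficient 2 + 1/x has a pole at x = 0 and the y-coefficient 1 - 4/x^2 has a pole at x = 0.
It is a regular singular point because x P_1(x) = p(x) = 2x + 1 and x^2 P_2(x) = q(x) = x^2 - 4 are polynomials, hence analytic at x = 0.
p(0) = 1,  q(0) = -4.
Indicial equation: r(r-1) + p(0) r + q(0) = 0, i.e. r^2 + (p(0) - 1) r + q(0) = 0, i.e. r^2 - 4 = 0.
Discriminant: (0)^2 - 4(-4) = 16, so r = (0 ± 4)/2.
Solving: r_1 = 2, r_2 = -2.

indicial: r^2 - 4 = 0; roots r_1 = 2, r_2 = -2


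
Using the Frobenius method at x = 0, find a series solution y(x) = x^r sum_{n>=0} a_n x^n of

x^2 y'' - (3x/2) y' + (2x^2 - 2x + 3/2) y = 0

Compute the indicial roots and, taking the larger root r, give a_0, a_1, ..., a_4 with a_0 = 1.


Write in Frobenius form y'' + (p(x)/x) y' + (q(x)/x^2) y = 0:
  p(x) = -3/2,  q(x) = 2x^2 - 2x + 3/2.
Indicial equation: r(r-1) + (-3/2) r + (3/2) = 0 -> roots r_1 = 3/2, r_2 = 1.
Take r = r_1 = 3/2. Let y(x) = x^r sum_{n>=0} a_n x^n with a_0 = 1.
Substitute y = x^r sum a_n x^n and match x^{r+n}. The recurrence is
  D(n) a_n - 2 a_{n-1} + 2 a_{n-2} = 0,  where D(n) = (r+n)(r+n-1) + (-3/2)(r+n) + (3/2).
  a_n = [2 a_{n-1} - 2 a_{n-2}] / D(n).
Since the indicial polynomial factors as (r - r_1)(r - r_2), D(n) = (r_1 + n - r_1)(r_1 + n - r_2) = n(n + 1/2).
Evaluating step by step (a_0 = 1):
  n = 1: D(1) = 1(1 + 1/2) = 3/2; numerator = 2(1) = 2; a_1 = (2)/(3/2) = 4/3
  n = 2: D(2) = 2(2 + 1/2) = 5; numerator = 2(4/3) - 2(1) = 2/3; a_2 = (2/3)/(5) = 2/15
  n = 3: D(3) = 3(3 + 1/2) = 21/2; numerator = 2(2/15) - 2(4/3) = -12/5; a_3 = (-12/5)/(21/2) = -8/35
  n = 4: D(4) = 4(4 + 1/2) = 18; numerator = 2(-8/35) - 2(2/15) = -76/105; a_4 = (-76/105)/(18) = -38/945

r = 3/2; a_0 = 1; a_1 = 4/3; a_2 = 2/15; a_3 = -8/35; a_4 = -38/945


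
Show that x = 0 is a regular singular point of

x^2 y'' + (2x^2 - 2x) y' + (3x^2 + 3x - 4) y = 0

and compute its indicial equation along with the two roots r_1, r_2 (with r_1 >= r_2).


Divide by x^2 to reach normal form y'' + P_1(x) y' + P_2(x) y = 0 with P_1(x) = 2 - 2/x and P_2(x) = 3 + 3/x - 4/x^2.
x = 0 is a singular point because the y'-coefficient 2 - 2/x has a pole at x = 0 and the y-coefficient 3 + 3/x - 4/x^2 has a pole at x = 0.
It is a regular singular point because x P_1(x) = p(x) = 2x - 2 and x^2 P_2(x) = q(x) = 3x^2 + 3x - 4 are polynomials, hence analytic at x = 0.
p(0) = -2,  q(0) = -4.
Indicial equation: r(r-1) + p(0) r + q(0) = 0, i.e. r^2 + (p(0) - 1) r + q(0) = 0, i.e. r^2 - 3 r - 4 = 0.
Discriminant: (-3)^2 - 4(-4) = 25, so r = (3 ± 5)/2.
Solving: r_1 = 4, r_2 = -1.

indicial: r^2 - 3 r - 4 = 0; roots r_1 = 4, r_2 = -1


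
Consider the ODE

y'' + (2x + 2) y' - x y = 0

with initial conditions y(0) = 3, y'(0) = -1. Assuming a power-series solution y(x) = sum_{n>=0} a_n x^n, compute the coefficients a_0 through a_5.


Ansatz: y(x) = sum_{n>=0} a_n x^n, so y'(x) = sum_{n>=1} n a_n x^(n-1) and y''(x) = sum_{n>=2} n(n-1) a_n x^(n-2).
Substitute into P(x) y'' + Q(x) y' + R(x) y = 0 with P(x) = 1, Q(x) = 2x + 2, R(x) = -x, and match powers of x.
Initial conditions: a_0 = 3, a_1 = -1.
Setting the coefficient of each power of x to zero and solving order by order (substituting the coefficients already found):
  x^0: 2 a_2 + 2 a_1 = 0  ->  2 a_2 = -2 a_1 = 2  ->  a_2 = 1
  x^1: 6 a_3 + 4 a_2 + 2 a_1 - a_0 = 0  ->  6 a_3 = -4 a_2 - 2 a_1 + a_0 = 1  ->  a_3 = 1/6
  x^2: 12 a_4 + 6 a_3 + 4 a_2 - a_1 = 0  ->  12 a_4 = -6 a_3 - 4 a_2 + a_1 = -6  ->  a_4 = -1/2
  x^3: 20 a_5 + 8 a_4 + 6 a_3 - a_2 = 0  ->  20 a_5 = -8 a_4 - 6 a_3 + a_2 = 4  ->  a_5 = 1/5
Truncated series: y(x) = 3 - x + x^2 + (1/6) x^3 - (1/2) x^4 + (1/5) x^5 + O(x^6).

a_0 = 3; a_1 = -1; a_2 = 1; a_3 = 1/6; a_4 = -1/2; a_5 = 1/5


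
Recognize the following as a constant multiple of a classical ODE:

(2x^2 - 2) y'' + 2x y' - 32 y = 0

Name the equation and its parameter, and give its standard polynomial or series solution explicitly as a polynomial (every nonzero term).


All three coefficients share the factor -2; dividing through by -2 gives  (1 - x^2) y'' - x y' + 16 y = 0.
This matches the Chebyshev equation (1 - x^2) y'' - x y' + n^2 y = 0 (note the -x y' term, not -2x y') with n^2 = 16, so n = 4; the polynomial solution is T_4(x).
With y = sum_k a_k x^k, matching x^k gives (k+2)(k+1) a_{k+2} = (k^2 - n^2) a_k = (k - 4)(k + 4) a_k. The right side vanishes at k = 4, so the series with the parity of 4 terminates at degree 4.
Standard normalization: leading coefficient of T_n is 2^(n-1), so a_4 = 2^3 = 8. Work downward with a_k = (k+1)(k+2) a_{k+2} / ((k - 4)(k + 4)):
  a_2 = (3)(4)(8) / ((2 - 4)(2 + 4)) = 96/(-12) = -8
  a_0 = (1)(2)(-8) / ((0 - 4)(0 + 4)) = -16/(-16) = 1
Hence T_4(x) = 8 x^4 - 8 x^2 + 1.

T_4(x); series = 8 x^4 - 8 x^2 + 1


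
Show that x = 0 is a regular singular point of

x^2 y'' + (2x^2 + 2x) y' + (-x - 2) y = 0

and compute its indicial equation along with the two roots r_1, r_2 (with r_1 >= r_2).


Divide by x^2 to reach normal form y'' + P_1(x) y' + P_2(x) y = 0 with P_1(x) = 2 + 2/x and P_2(x) = -1/x - 2/x^2.
x = 0 is a singular point because the y'-coefficient 2 + 2/x has a pole at x = 0 and the y-coefficient -1/x - 2/x^2 has a pole at x = 0.
It is a regular singular point because x P_1(x) = p(x) = 2x + 2 and x^2 P_2(x) = q(x) = -x - 2 are polynomials, hence analytic at x = 0.
p(0) = 2,  q(0) = -2.
Indicial equation: r(r-1) + p(0) r + q(0) = 0, i.e. r^2 + (p(0) - 1) r + q(0) = 0, i.e. r^2 + 1 r - 2 = 0.
Discriminant: (1)^2 - 4(-2) = 9, so r = (-1 ± 3)/2.
Solving: r_1 = 1, r_2 = -2.

indicial: r^2 + 1 r - 2 = 0; roots r_1 = 1, r_2 = -2


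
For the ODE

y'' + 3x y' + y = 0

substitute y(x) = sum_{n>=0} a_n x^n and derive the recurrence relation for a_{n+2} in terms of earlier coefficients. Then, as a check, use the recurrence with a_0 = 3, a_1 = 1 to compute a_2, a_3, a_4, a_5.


Substitute y = sum_n a_n x^n.
y''(x) has coefficient (n+2)(n+1) a_{n+2} at x^n;
3 x y'(x) has coefficient 3 n a_n at x^n (shift);
y(x) has coefficient 1 a_n at x^n.
Matching x^n: (n+2)(n+1) a_{n+2} + (3n + 1) a_n = 0.
Thus a_{n+2} = (-3n - 1) / ((n+1)(n+2)) * a_n.

Check with a_0 = 3, a_1 = 1 (apply the recurrence for n = 0, 1, 2, 3): a_0 = 3, a_1 = 1, a_2 = -3/2, a_3 = -2/3, a_4 = 7/8, a_5 = 1/3.

a_(n+2) = (-3n - 1) / ((n+1)(n+2)) * a_n; check: a_0 = 3, a_1 = 1, a_2 = -3/2, a_3 = -2/3, a_4 = 7/8, a_5 = 1/3


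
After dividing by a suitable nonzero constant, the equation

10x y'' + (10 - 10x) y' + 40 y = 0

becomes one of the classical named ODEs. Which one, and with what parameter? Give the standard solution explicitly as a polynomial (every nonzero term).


All three coefficients share the factor 10; dividing through by 10 gives  x y'' + (1 - x) y' + 4 y = 0.
This matches the Laguerre equation x y'' + (1 - x) y' + n y = 0 with n = 4; the polynomial solution is L_4(x).
With y = sum_k a_k x^k, matching x^k gives (k+1)k a_{k+1} + (k+1) a_{k+1} - k a_k + n a_k = 0, i.e. (k+1)^2 a_{k+1} = (k - n) a_k = (k - 4) a_k. The right side vanishes at k = 4, so the series terminates at degree 4.
Standard normalization L_n(0) = 1 gives a_0 = 1. Work upward with a_{k+1} = (k - 4) a_k / (k+1)^2:
  a_1 = (0 - 4)(1) / 1^2 = -4/1 = -4
  a_2 = (1 - 4)(-4) / 2^2 = 12/4 = 3
  a_3 = (2 - 4)(3) / 3^2 = -6/9 = -2/3
  a_4 = (3 - 4)(-2/3) / 4^2 = (2/3)/16 = 1/24
Hence L_4(x) = x^4/24 - 2 x^3/3 + 3 x^2 - 4 x + 1.

L_4(x); series = x^4/24 - 2 x^3/3 + 3 x^2 - 4 x + 1


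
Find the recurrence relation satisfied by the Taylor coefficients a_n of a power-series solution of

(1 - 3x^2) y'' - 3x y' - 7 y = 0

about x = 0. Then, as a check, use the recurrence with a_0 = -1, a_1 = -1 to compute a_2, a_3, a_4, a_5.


Substitute y = sum_n a_n x^n.
(1 - 3 x^2) y'' contributes (n+2)(n+1) a_{n+2} - 3 n(n-1) a_n at x^n.
-3 x y'(x) contributes -3 n a_n at x^n.
-7 y(x) contributes -7 a_n at x^n.
Matching x^n: (n+2)(n+1) a_{n+2} + (-3 n(n-1) - 3 n - 7) a_n = 0.
Thus a_{n+2} = (3 n(n-1) + 3 n + 7) / ((n+1)(n+2)) * a_n.

Check with a_0 = -1, a_1 = -1 (apply the recurrence for n = 0, 1, 2, 3): a_0 = -1, a_1 = -1, a_2 = -7/2, a_3 = -5/3, a_4 = -133/24, a_5 = -17/6.

a_(n+2) = (3 n(n-1) + 3 n + 7) / ((n+1)(n+2)) * a_n; check: a_0 = -1, a_1 = -1, a_2 = -7/2, a_3 = -5/3, a_4 = -133/24, a_5 = -17/6


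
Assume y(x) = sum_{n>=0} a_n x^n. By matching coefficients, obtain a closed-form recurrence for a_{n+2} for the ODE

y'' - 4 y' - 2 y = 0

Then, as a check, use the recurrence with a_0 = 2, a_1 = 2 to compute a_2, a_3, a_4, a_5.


Substitute y = sum_n a_n x^n.
y''(x) has coefficient (n+2)(n+1) a_{n+2} at x^n;
-4 y'(x) has coefficient -4 (n+1) a_{n+1} at x^n;
-2 y(x) has coefficient -2 a_n at x^n.
Matching x^n: (n+2)(n+1) a_{n+2} - 4 (n+1) a_{n+1} - 2 a_n = 0.
Thus a_{n+2} = [4 (n+1) a_{n+1} + 2 a_n] / ((n+1)(n+2)).

Check with a_0 = 2, a_1 = 2 (apply the recurrence for n = 0, 1, 2, 3): a_0 = 2, a_1 = 2, a_2 = 6, a_3 = 26/3, a_4 = 29/3, a_5 = 43/5.

a_(n+2) = [4 (n+1) a_(n+1) + 2 a_n] / ((n+1)(n+2)); check: a_0 = 2, a_1 = 2, a_2 = 6, a_3 = 26/3, a_4 = 29/3, a_5 = 43/5


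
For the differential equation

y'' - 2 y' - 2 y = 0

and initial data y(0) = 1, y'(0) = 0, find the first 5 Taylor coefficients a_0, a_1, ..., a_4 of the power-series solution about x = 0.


Ansatz: y(x) = sum_{n>=0} a_n x^n, so y'(x) = sum_{n>=1} n a_n x^(n-1) and y''(x) = sum_{n>=2} n(n-1) a_n x^(n-2).
Substitute into P(x) y'' + Q(x) y' + R(x) y = 0 with P(x) = 1, Q(x) = -2, R(x) = -2, and match powers of x.
Initial conditions: a_0 = 1, a_1 = 0.
Setting the coefficient of each power of x to zero and solving order by order (substituting the coefficients already found):
  x^0: 2 a_2 - 2 a_1 - 2 a_0 = 0  ->  2 a_2 = 2 a_1 + 2 a_0 = 2  ->  a_2 = 1
  x^1: 6 a_3 - 4 a_2 - 2 a_1 = 0  ->  6 a_3 = 4 a_2 + 2 a_1 = 4  ->  a_3 = 2/3
  x^2: 12 a_4 - 6 a_3 - 2 a_2 = 0  ->  12 a_4 = 6 a_3 + 2 a_2 = 6  ->  a_4 = 1/2
Truncated series: y(x) = 1 + x^2 + (2/3) x^3 + (1/2) x^4 + O(x^5).

a_0 = 1; a_1 = 0; a_2 = 1; a_3 = 2/3; a_4 = 1/2


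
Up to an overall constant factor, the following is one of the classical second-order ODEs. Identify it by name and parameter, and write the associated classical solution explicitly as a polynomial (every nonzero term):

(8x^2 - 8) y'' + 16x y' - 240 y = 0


All three coefficients share the factor -8; dividing through by -8 gives  (1 - x^2) y'' - 2x y' + 30 y = 0.
This matches the Legendre equation (1 - x^2) y'' - 2x y' + n(n+1) y = 0 (note the -2x y' term) with n(n+1) = 30, so n = 5; the polynomial solution is P_5(x).
With y = sum_k a_k x^k, matching x^k gives (k+2)(k+1) a_{k+2} = [k(k+1) - n(n+1)] a_k = (k - 5)(k + 6) a_k. The right side vanishes at k = 5, so the series with the parity of 5 terminates at degree 5.
Standard normalization (P_n(1) = 1): leading coefficient (2n)!/(2^n (n!)^2) = 3628800/(32*14400) = 63/8, so a_5 = 63/8. Work downward with a_k = (k+1)(k+2) a_{k+2} / ((k - 5)(k + 6)):
  a_3 = (4)(5)(63/8) / ((3 - 5)(3 + 6)) = (315/2)/(-18) = -35/4
  a_1 = (2)(3)(-35/4) / ((1 - 5)(1 + 6)) = (-105/2)/(-28) = 15/8
Hence P_5(x) = 63 x^5/8 - 35 x^3/4 + 15 x/8.

P_5(x); series = 63 x^5/8 - 35 x^3/4 + 15 x/8


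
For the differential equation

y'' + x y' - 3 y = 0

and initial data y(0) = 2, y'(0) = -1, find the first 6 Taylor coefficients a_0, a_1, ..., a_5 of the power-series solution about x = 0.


Ansatz: y(x) = sum_{n>=0} a_n x^n, so y'(x) = sum_{n>=1} n a_n x^(n-1) and y''(x) = sum_{n>=2} n(n-1) a_n x^(n-2).
Substitute into P(x) y'' + Q(x) y' + R(x) y = 0 with P(x) = 1, Q(x) = x, R(x) = -3, and match powers of x.
Initial conditions: a_0 = 2, a_1 = -1.
Setting the coefficient of each power of x to zero and solving order by order (substituting the coefficients already found):
  x^0: 2 a_2 - 3 a_0 = 0  ->  2 a_2 = 3 a_0 = 6  ->  a_2 = 3
  x^1: 6 a_3 - 2 a_1 = 0  ->  6 a_3 = 2 a_1 = -2  ->  a_3 = -1/3
  x^2: 12 a_4 - a_2 = 0  ->  12 a_4 = a_2 = 3  ->  a_4 = 1/4
  x^3: 20 a_5 = 0  ->  a_5 = 0
Truncated series: y(x) = 2 - x + 3 x^2 - (1/3) x^3 + (1/4) x^4 + O(x^6).

a_0 = 2; a_1 = -1; a_2 = 3; a_3 = -1/3; a_4 = 1/4; a_5 = 0


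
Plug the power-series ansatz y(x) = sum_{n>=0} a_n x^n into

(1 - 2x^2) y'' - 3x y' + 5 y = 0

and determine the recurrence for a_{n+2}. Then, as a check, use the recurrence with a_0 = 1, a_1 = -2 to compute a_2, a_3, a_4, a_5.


Substitute y = sum_n a_n x^n.
(1 - 2 x^2) y'' contributes (n+2)(n+1) a_{n+2} - 2 n(n-1) a_n at x^n.
-3 x y'(x) contributes -3 n a_n at x^n.
5 y(x) contributes 5 a_n at x^n.
Matching x^n: (n+2)(n+1) a_{n+2} + (-2 n(n-1) - 3 n + 5) a_n = 0.
Thus a_{n+2} = (2 n(n-1) + 3 n - 5) / ((n+1)(n+2)) * a_n.

Check with a_0 = 1, a_1 = -2 (apply the recurrence for n = 0, 1, 2, 3): a_0 = 1, a_1 = -2, a_2 = -5/2, a_3 = 2/3, a_4 = -25/24, a_5 = 8/15.

a_(n+2) = (2 n(n-1) + 3 n - 5) / ((n+1)(n+2)) * a_n; check: a_0 = 1, a_1 = -2, a_2 = -5/2, a_3 = 2/3, a_4 = -25/24, a_5 = 8/15


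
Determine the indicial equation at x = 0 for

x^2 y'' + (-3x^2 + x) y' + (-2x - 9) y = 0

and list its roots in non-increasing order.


Divide by x^2 to reach normal form y'' + P_1(x) y' + P_2(x) y = 0 with P_1(x) = -3 + 1/x and P_2(x) = -2/x - 9/x^2.
x = 0 is a singular point because the y'-coefficient -3 + 1/x has a pole at x = 0 and the y-coefficient -2/x - 9/x^2 has a pole at x = 0.
It is a regular singular point because x P_1(x) = p(x) = 1 - 3x and x^2 P_2(x) = q(x) = -2x - 9 are polynomials, hence analytic at x = 0.
p(0) = 1,  q(0) = -9.
Indicial equation: r(r-1) + p(0) r + q(0) = 0, i.e. r^2 + (p(0) - 1) r + q(0) = 0, i.e. r^2 - 9 = 0.
Discriminant: (0)^2 - 4(-9) = 36, so r = (0 ± 6)/2.
Solving: r_1 = 3, r_2 = -3.

indicial: r^2 - 9 = 0; roots r_1 = 3, r_2 = -3


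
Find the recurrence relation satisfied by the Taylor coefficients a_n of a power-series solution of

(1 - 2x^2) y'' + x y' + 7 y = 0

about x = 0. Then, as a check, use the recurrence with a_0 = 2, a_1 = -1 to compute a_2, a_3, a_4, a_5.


Substitute y = sum_n a_n x^n.
(1 - 2 x^2) y'' contributes (n+2)(n+1) a_{n+2} - 2 n(n-1) a_n at x^n.
x y'(x) contributes n a_n at x^n.
7 y(x) contributes 7 a_n at x^n.
Matching x^n: (n+2)(n+1) a_{n+2} + (-2 n(n-1) + n + 7) a_n = 0.
Thus a_{n+2} = (2 n(n-1) - n - 7) / ((n+1)(n+2)) * a_n.

Check with a_0 = 2, a_1 = -1 (apply the recurrence for n = 0, 1, 2, 3): a_0 = 2, a_1 = -1, a_2 = -7, a_3 = 4/3, a_4 = 35/12, a_5 = 2/15.

a_(n+2) = (2 n(n-1) - n - 7) / ((n+1)(n+2)) * a_n; check: a_0 = 2, a_1 = -1, a_2 = -7, a_3 = 4/3, a_4 = 35/12, a_5 = 2/15


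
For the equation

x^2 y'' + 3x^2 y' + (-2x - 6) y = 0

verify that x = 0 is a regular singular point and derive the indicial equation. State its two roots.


Divide by x^2 to reach normal form y'' + P_1(x) y' + P_2(x) y = 0 with P_1(x) = 3 and P_2(x) = -2/x - 6/x^2.
x = 0 is a singular point because the y-coefficient -2/x - 6/x^2 has a pole at x = 0.
It is a regular singular point because x P_1(x) = p(x) = 3x and x^2 P_2(x) = q(x) = -2x - 6 are polynomials, hence analytic at x = 0.
p(0) = 0,  q(0) = -6.
Indicial equation: r(r-1) + p(0) r + q(0) = 0, i.e. r^2 + (p(0) - 1) r + q(0) = 0, i.e. r^2 - 1 r - 6 = 0.
Discriminant: (-1)^2 - 4(-6) = 25, so r = (1 ± 5)/2.
Solving: r_1 = 3, r_2 = -2.

indicial: r^2 - 1 r - 6 = 0; roots r_1 = 3, r_2 = -2


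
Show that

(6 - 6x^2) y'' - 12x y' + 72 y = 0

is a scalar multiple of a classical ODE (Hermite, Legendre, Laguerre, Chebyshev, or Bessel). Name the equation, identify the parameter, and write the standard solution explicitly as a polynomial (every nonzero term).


All three coefficients share the factor 6; dividing through by 6 gives  (1 - x^2) y'' - 2x y' + 12 y = 0.
This matches the Legendre equation (1 - x^2) y'' - 2x y' + n(n+1) y = 0 (note the -2x y' term) with n(n+1) = 12, so n = 3; the polynomial solution is P_3(x).
With y = sum_k a_k x^k, matching x^k gives (k+2)(k+1) a_{k+2} = [k(k+1) - n(n+1)] a_k = (k - 3)(k + 4) a_k. The right side vanishes at k = 3, so the series with the parity of 3 terminates at degree 3.
Standard normalization (P_n(1) = 1): leading coefficient (2n)!/(2^n (n!)^2) = 720/(8*36) = 5/2, so a_3 = 5/2. Work downward with a_k = (k+1)(k+2) a_{k+2} / ((k - 3)(k + 4)):
  a_1 = (2)(3)(5/2) / ((1 - 3)(1 + 4)) = 15/(-10) = -3/2
Hence P_3(x) = 5 x^3/2 - 3 x/2.

P_3(x); series = 5 x^3/2 - 3 x/2


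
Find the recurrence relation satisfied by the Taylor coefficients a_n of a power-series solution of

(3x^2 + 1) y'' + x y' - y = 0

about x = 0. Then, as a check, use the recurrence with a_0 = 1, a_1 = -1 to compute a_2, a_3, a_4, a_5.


Substitute y = sum_n a_n x^n.
(1 + 3 x^2) y'' contributes (n+2)(n+1) a_{n+2} + 3 n(n-1) a_n at x^n.
x y'(x) contributes n a_n at x^n.
-y(x) contributes -1 a_n at x^n.
Matching x^n: (n+2)(n+1) a_{n+2} + (3 n(n-1) + n - 1) a_n = 0.
Thus a_{n+2} = (-3 n(n-1) - n + 1) / ((n+1)(n+2)) * a_n.

Check with a_0 = 1, a_1 = -1 (apply the recurrence for n = 0, 1, 2, 3): a_0 = 1, a_1 = -1, a_2 = 1/2, a_3 = 0, a_4 = -7/24, a_5 = 0.

a_(n+2) = (-3 n(n-1) - n + 1) / ((n+1)(n+2)) * a_n; check: a_0 = 1, a_1 = -1, a_2 = 1/2, a_3 = 0, a_4 = -7/24, a_5 = 0


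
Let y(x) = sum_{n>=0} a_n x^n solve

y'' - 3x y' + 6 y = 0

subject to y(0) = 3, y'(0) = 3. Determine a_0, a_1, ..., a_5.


Ansatz: y(x) = sum_{n>=0} a_n x^n, so y'(x) = sum_{n>=1} n a_n x^(n-1) and y''(x) = sum_{n>=2} n(n-1) a_n x^(n-2).
Substitute into P(x) y'' + Q(x) y' + R(x) y = 0 with P(x) = 1, Q(x) = -3x, R(x) = 6, and match powers of x.
Initial conditions: a_0 = 3, a_1 = 3.
Setting the coefficient of each power of x to zero and solving order by order (substituting the coefficients already found):
  x^0: 2 a_2 + 6 a_0 = 0  ->  2 a_2 = -6 a_0 = -18  ->  a_2 = -9
  x^1: 6 a_3 + 3 a_1 = 0  ->  6 a_3 = -3 a_1 = -9  ->  a_3 = -3/2
  x^2: 12 a_4 = 0  ->  a_4 = 0
  x^3: 20 a_5 - 3 a_3 = 0  ->  20 a_5 = 3 a_3 = -9/2  ->  a_5 = -9/40
Truncated series: y(x) = 3 + 3 x - 9 x^2 - (3/2) x^3 - (9/40) x^5 + O(x^6).

a_0 = 3; a_1 = 3; a_2 = -9; a_3 = -3/2; a_4 = 0; a_5 = -9/40


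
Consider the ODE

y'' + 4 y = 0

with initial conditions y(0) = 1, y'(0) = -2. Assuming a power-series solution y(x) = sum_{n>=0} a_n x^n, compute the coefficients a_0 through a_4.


Ansatz: y(x) = sum_{n>=0} a_n x^n, so y'(x) = sum_{n>=1} n a_n x^(n-1) and y''(x) = sum_{n>=2} n(n-1) a_n x^(n-2).
Substitute into P(x) y'' + Q(x) y' + R(x) y = 0 with P(x) = 1, Q(x) = 0, R(x) = 4, and match powers of x.
Initial conditions: a_0 = 1, a_1 = -2.
Setting the coefficient of each power of x to zero and solving order by order (substituting the coefficients already found):
  x^0: 2 a_2 + 4 a_0 = 0  ->  2 a_2 = -4 a_0 = -4  ->  a_2 = -2
  x^1: 6 a_3 + 4 a_1 = 0  ->  6 a_3 = -4 a_1 = 8  ->  a_3 = 4/3
  x^2: 12 a_4 + 4 a_2 = 0  ->  12 a_4 = -4 a_2 = 8  ->  a_4 = 2/3
Truncated series: y(x) = 1 - 2 x - 2 x^2 + (4/3) x^3 + (2/3) x^4 + O(x^5).

a_0 = 1; a_1 = -2; a_2 = -2; a_3 = 4/3; a_4 = 2/3


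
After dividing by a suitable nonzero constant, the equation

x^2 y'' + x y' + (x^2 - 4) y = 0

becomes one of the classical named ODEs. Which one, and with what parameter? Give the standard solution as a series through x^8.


The equation is already in a standard form:  x^2 y'' + x y' + (x^2 - 4) y = 0.
This matches the Bessel equation x^2 y'' + x y' + (x^2 - nu^2) y = 0 with nu^2 = 4, so nu = 2; the solution bounded at x = 0 is J_2(x).
Frobenius at x = 0: indicial roots ±nu; for r = nu the recurrence k(k + 2nu) c_k = -c_{k-2} gives the standard series J_nu(x) = sum_{k>=0} (-1)^k / (k! (k+nu)!) (x/2)^(2k+nu). Evaluate the first 4 terms:
  k = 0: (-1)^0 / (0! * 2! * 2^2) x^2 = 1/(1*2*4) x^2 = (1/8) x^2
  k = 1: (-1)^1 / (1! * 3! * 2^4) x^4 = -1/(1*6*16) x^4 = (-1/96) x^4
  k = 2: (-1)^2 / (2! * 4! * 2^6) x^6 = 1/(2*24*64) x^6 = (1/3072) x^6
  k = 3: (-1)^3 / (3! * 5! * 2^8) x^8 = -1/(6*120*256) x^8 = (-1/184320) x^8
Hence J_2(x) = -x^8/184320 + x^6/3072 - x^4/96 + x^2/8 + ....

J_2(x); series = -x^8/184320 + x^6/3072 - x^4/96 + x^2/8


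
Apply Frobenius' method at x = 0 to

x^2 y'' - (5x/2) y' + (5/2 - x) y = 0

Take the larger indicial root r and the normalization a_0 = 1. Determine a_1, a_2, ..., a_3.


Write in Frobenius form y'' + (p(x)/x) y' + (q(x)/x^2) y = 0:
  p(x) = -5/2,  q(x) = 5/2 - x.
Indicial equation: r(r-1) + (-5/2) r + (5/2) = 0 -> roots r_1 = 5/2, r_2 = 1.
Take r = r_1 = 5/2. Let y(x) = x^r sum_{n>=0} a_n x^n with a_0 = 1.
Substitute y = x^r sum a_n x^n and match x^{r+n}. The recurrence is
  D(n) a_n - 1 a_{n-1} = 0,  where D(n) = (r+n)(r+n-1) + (-5/2)(r+n) + (5/2).
  a_n = 1 / D(n) * a_{n-1}.
Since the indicial polynomial factors as (r - r_1)(r - r_2), D(n) = (r_1 + n - r_1)(r_1 + n - r_2) = n(n + 3/2).
Evaluating step by step (a_0 = 1):
  n = 1: D(1) = 1(1 + 3/2) = 5/2; numerator = 1(1) = 1; a_1 = (1)/(5/2) = 2/5
  n = 2: D(2) = 2(2 + 3/2) = 7; numerator = 1(2/5) = 2/5; a_2 = (2/5)/(7) = 2/35
  n = 3: D(3) = 3(3 + 3/2) = 27/2; numerator = 1(2/35) = 2/35; a_3 = (2/35)/(27/2) = 4/945

r = 5/2; a_0 = 1; a_1 = 2/5; a_2 = 2/35; a_3 = 4/945


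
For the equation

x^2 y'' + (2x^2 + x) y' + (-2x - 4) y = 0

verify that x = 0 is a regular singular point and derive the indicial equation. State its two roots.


Divide by x^2 to reach normal form y'' + P_1(x) y' + P_2(x) y = 0 with P_1(x) = 2 + 1/x and P_2(x) = -2/x - 4/x^2.
x = 0 is a singular point because the y'-coefficient 2 + 1/x has a pole at x = 0 and the y-coefficient -2/x - 4/x^2 has a pole at x = 0.
It is a regular singular point because x P_1(x) = p(x) = 2x + 1 and x^2 P_2(x) = q(x) = -2x - 4 are polynomials, hence analytic at x = 0.
p(0) = 1,  q(0) = -4.
Indicial equation: r(r-1) + p(0) r + q(0) = 0, i.e. r^2 + (p(0) - 1) r + q(0) = 0, i.e. r^2 - 4 = 0.
Discriminant: (0)^2 - 4(-4) = 16, so r = (0 ± 4)/2.
Solving: r_1 = 2, r_2 = -2.

indicial: r^2 - 4 = 0; roots r_1 = 2, r_2 = -2


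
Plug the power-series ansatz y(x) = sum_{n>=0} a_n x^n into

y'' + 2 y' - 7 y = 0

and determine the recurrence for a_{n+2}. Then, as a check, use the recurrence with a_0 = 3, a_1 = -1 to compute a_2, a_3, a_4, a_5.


Substitute y = sum_n a_n x^n.
y''(x) has coefficient (n+2)(n+1) a_{n+2} at x^n;
2 y'(x) has coefficient 2 (n+1) a_{n+1} at x^n;
-7 y(x) has coefficient -7 a_n at x^n.
Matching x^n: (n+2)(n+1) a_{n+2} + 2 (n+1) a_{n+1} - 7 a_n = 0.
Thus a_{n+2} = [-2 (n+1) a_{n+1} + 7 a_n] / ((n+1)(n+2)).

Check with a_0 = 3, a_1 = -1 (apply the recurrence for n = 0, 1, 2, 3): a_0 = 3, a_1 = -1, a_2 = 23/2, a_3 = -53/6, a_4 = 89/8, a_5 = -181/24.

a_(n+2) = [-2 (n+1) a_(n+1) + 7 a_n] / ((n+1)(n+2)); check: a_0 = 3, a_1 = -1, a_2 = 23/2, a_3 = -53/6, a_4 = 89/8, a_5 = -181/24


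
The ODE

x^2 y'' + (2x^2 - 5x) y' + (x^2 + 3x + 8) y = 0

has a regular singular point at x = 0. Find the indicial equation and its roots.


Divide by x^2 to reach normal form y'' + P_1(x) y' + P_2(x) y = 0 with P_1(x) = 2 - 5/x and P_2(x) = 1 + 3/x + 8/x^2.
x = 0 is a singular point because the y'-coefficient 2 - 5/x has a pole at x = 0 and the y-coefficient 1 + 3/x + 8/x^2 has a pole at x = 0.
It is a regular singular point because x P_1(x) = p(x) = 2x - 5 and x^2 P_2(x) = q(x) = x^2 + 3x + 8 are polynomials, hence analytic at x = 0.
p(0) = -5,  q(0) = 8.
Indicial equation: r(r-1) + p(0) r + q(0) = 0, i.e. r^2 + (p(0) - 1) r + q(0) = 0, i.e. r^2 - 6 r + 8 = 0.
Discriminant: (-6)^2 - 4(8) = 4, so r = (6 ± 2)/2.
Solving: r_1 = 4, r_2 = 2.

indicial: r^2 - 6 r + 8 = 0; roots r_1 = 4, r_2 = 2


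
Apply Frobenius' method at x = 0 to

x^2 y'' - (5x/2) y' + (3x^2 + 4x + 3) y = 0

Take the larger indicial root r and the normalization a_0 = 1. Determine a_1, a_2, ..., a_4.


Write in Frobenius form y'' + (p(x)/x) y' + (q(x)/x^2) y = 0:
  p(x) = -5/2,  q(x) = 3x^2 + 4x + 3.
Indicial equation: r(r-1) + (-5/2) r + (3) = 0 -> roots r_1 = 2, r_2 = 3/2.
Take r = r_1 = 2. Let y(x) = x^r sum_{n>=0} a_n x^n with a_0 = 1.
Substitute y = x^r sum a_n x^n and match x^{r+n}. The recurrence is
  D(n) a_n + 4 a_{n-1} + 3 a_{n-2} = 0,  where D(n) = (r+n)(r+n-1) + (-5/2)(r+n) + (3).
  a_n = [-4 a_{n-1} - 3 a_{n-2}] / D(n).
Since the indicial polynomial factors as (r - r_1)(r - r_2), D(n) = (r_1 + n - r_1)(r_1 + n - r_2) = n(n + 1/2).
Evaluating step by step (a_0 = 1):
  n = 1: D(1) = 1(1 + 1/2) = 3/2; numerator = -4(1) = -4; a_1 = (-4)/(3/2) = -8/3
  n = 2: D(2) = 2(2 + 1/2) = 5; numerator = -4(-8/3) - 3(1) = 23/3; a_2 = (23/3)/(5) = 23/15
  n = 3: D(3) = 3(3 + 1/2) = 21/2; numerator = -4(23/15) - 3(-8/3) = 28/15; a_3 = (28/15)/(21/2) = 8/45
  n = 4: D(4) = 4(4 + 1/2) = 18; numerator = -4(8/45) - 3(23/15) = -239/45; a_4 = (-239/45)/(18) = -239/810

r = 2; a_0 = 1; a_1 = -8/3; a_2 = 23/15; a_3 = 8/45; a_4 = -239/810


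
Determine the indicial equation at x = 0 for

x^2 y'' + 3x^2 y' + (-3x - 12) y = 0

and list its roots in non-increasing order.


Divide by x^2 to reach normal form y'' + P_1(x) y' + P_2(x) y = 0 with P_1(x) = 3 and P_2(x) = -3/x - 12/x^2.
x = 0 is a singular point because the y-coefficient -3/x - 12/x^2 has a pole at x = 0.
It is a regular singular point because x P_1(x) = p(x) = 3x and x^2 P_2(x) = q(x) = -3x - 12 are polynomials, hence analytic at x = 0.
p(0) = 0,  q(0) = -12.
Indicial equation: r(r-1) + p(0) r + q(0) = 0, i.e. r^2 + (p(0) - 1) r + q(0) = 0, i.e. r^2 - 1 r - 12 = 0.
Discriminant: (-1)^2 - 4(-12) = 49, so r = (1 ± 7)/2.
Solving: r_1 = 4, r_2 = -3.

indicial: r^2 - 1 r - 12 = 0; roots r_1 = 4, r_2 = -3


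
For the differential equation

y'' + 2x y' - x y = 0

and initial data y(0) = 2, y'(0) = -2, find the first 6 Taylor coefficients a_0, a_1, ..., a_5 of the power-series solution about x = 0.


Ansatz: y(x) = sum_{n>=0} a_n x^n, so y'(x) = sum_{n>=1} n a_n x^(n-1) and y''(x) = sum_{n>=2} n(n-1) a_n x^(n-2).
Substitute into P(x) y'' + Q(x) y' + R(x) y = 0 with P(x) = 1, Q(x) = 2x, R(x) = -x, and match powers of x.
Initial conditions: a_0 = 2, a_1 = -2.
Setting the coefficient of each power of x to zero and solving order by order (substituting the coefficients already found):
  x^0: 2 a_2 = 0  ->  a_2 = 0
  x^1: 6 a_3 + 2 a_1 - a_0 = 0  ->  6 a_3 = -2 a_1 + a_0 = 6  ->  a_3 = 1
  x^2: 12 a_4 + 4 a_2 - a_1 = 0  ->  12 a_4 = -4 a_2 + a_1 = -2  ->  a_4 = -1/6
  x^3: 20 a_5 + 6 a_3 - a_2 = 0  ->  20 a_5 = -6 a_3 + a_2 = -6  ->  a_5 = -3/10
Truncated series: y(x) = 2 - 2 x + x^3 - (1/6) x^4 - (3/10) x^5 + O(x^6).

a_0 = 2; a_1 = -2; a_2 = 0; a_3 = 1; a_4 = -1/6; a_5 = -3/10


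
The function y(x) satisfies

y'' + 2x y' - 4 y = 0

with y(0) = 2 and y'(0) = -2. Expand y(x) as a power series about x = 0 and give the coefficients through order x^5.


Ansatz: y(x) = sum_{n>=0} a_n x^n, so y'(x) = sum_{n>=1} n a_n x^(n-1) and y''(x) = sum_{n>=2} n(n-1) a_n x^(n-2).
Substitute into P(x) y'' + Q(x) y' + R(x) y = 0 with P(x) = 1, Q(x) = 2x, R(x) = -4, and match powers of x.
Initial conditions: a_0 = 2, a_1 = -2.
Setting the coefficient of each power of x to zero and solving order by order (substituting the coefficients already found):
  x^0: 2 a_2 - 4 a_0 = 0  ->  2 a_2 = 4 a_0 = 8  ->  a_2 = 4
  x^1: 6 a_3 - 2 a_1 = 0  ->  6 a_3 = 2 a_1 = -4  ->  a_3 = -2/3
  x^2: 12 a_4 = 0  ->  a_4 = 0
  x^3: 20 a_5 + 2 a_3 = 0  ->  20 a_5 = -2 a_3 = 4/3  ->  a_5 = 1/15
Truncated series: y(x) = 2 - 2 x + 4 x^2 - (2/3) x^3 + (1/15) x^5 + O(x^6).

a_0 = 2; a_1 = -2; a_2 = 4; a_3 = -2/3; a_4 = 0; a_5 = 1/15


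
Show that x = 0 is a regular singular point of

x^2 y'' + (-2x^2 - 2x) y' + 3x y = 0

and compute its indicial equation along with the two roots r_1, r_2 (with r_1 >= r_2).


Divide by x^2 to reach normal form y'' + P_1(x) y' + P_2(x) y = 0 with P_1(x) = -2 - 2/x and P_2(x) = 3/x.
x = 0 is a singular point because the y'-coefficient -2 - 2/x has a pole at x = 0 and the y-coefficient 3/x has a pole at x = 0.
It is a regular singular point because x P_1(x) = p(x) = -2x - 2 and x^2 P_2(x) = q(x) = 3x are polynomials, hence analytic at x = 0.
p(0) = -2,  q(0) = 0.
Indicial equation: r(r-1) + p(0) r + q(0) = 0, i.e. r^2 + (p(0) - 1) r + q(0) = 0, i.e. r^2 - 3 r = 0.
Discriminant: (-3)^2 - 4(0) = 9, so r = (3 ± 3)/2.
Solving: r_1 = 3, r_2 = 0.

indicial: r^2 - 3 r = 0; roots r_1 = 3, r_2 = 0


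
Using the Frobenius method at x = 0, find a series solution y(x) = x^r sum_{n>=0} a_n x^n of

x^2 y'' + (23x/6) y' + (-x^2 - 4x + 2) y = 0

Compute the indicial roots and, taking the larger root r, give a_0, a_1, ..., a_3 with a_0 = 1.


Write in Frobenius form y'' + (p(x)/x) y' + (q(x)/x^2) y = 0:
  p(x) = 23/6,  q(x) = -x^2 - 4x + 2.
Indicial equation: r(r-1) + (23/6) r + (2) = 0 -> roots r_1 = -4/3, r_2 = -3/2.
Take r = r_1 = -4/3. Let y(x) = x^r sum_{n>=0} a_n x^n with a_0 = 1.
Substitute y = x^r sum a_n x^n and match x^{r+n}. The recurrence is
  D(n) a_n - 4 a_{n-1} - 1 a_{n-2} = 0,  where D(n) = (r+n)(r+n-1) + (23/6)(r+n) + (2).
  a_n = [4 a_{n-1} + 1 a_{n-2}] / D(n).
Since the indicial polynomial factors as (r - r_1)(r - r_2), D(n) = (r_1 + n - r_1)(r_1 + n - r_2) = n(n + 1/6).
Evaluating step by step (a_0 = 1):
  n = 1: D(1) = 1(1 + 1/6) = 7/6; numerator = 4(1) = 4; a_1 = (4)/(7/6) = 24/7
  n = 2: D(2) = 2(2 + 1/6) = 13/3; numerator = 4(24/7) + 1(1) = 103/7; a_2 = (103/7)/(13/3) = 309/91
  n = 3: D(3) = 3(3 + 1/6) = 19/2; numerator = 4(309/91) + 1(24/7) = 1548/91; a_3 = (1548/91)/(19/2) = 3096/1729

r = -4/3; a_0 = 1; a_1 = 24/7; a_2 = 309/91; a_3 = 3096/1729


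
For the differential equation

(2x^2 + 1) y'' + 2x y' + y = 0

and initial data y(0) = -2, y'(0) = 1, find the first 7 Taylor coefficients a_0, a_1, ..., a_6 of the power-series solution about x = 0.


Ansatz: y(x) = sum_{n>=0} a_n x^n, so y'(x) = sum_{n>=1} n a_n x^(n-1) and y''(x) = sum_{n>=2} n(n-1) a_n x^(n-2).
Substitute into P(x) y'' + Q(x) y' + R(x) y = 0 with P(x) = 2x^2 + 1, Q(x) = 2x, R(x) = 1, and match powers of x.
Initial conditions: a_0 = -2, a_1 = 1.
Setting the coefficient of each power of x to zero and solving order by order (substituting the coefficients already found):
  x^0: 2 a_2 + a_0 = 0  ->  2 a_2 = -a_0 = 2  ->  a_2 = 1
  x^1: 6 a_3 + 3 a_1 = 0  ->  6 a_3 = -3 a_1 = -3  ->  a_3 = -1/2
  x^2: 12 a_4 + 9 a_2 = 0  ->  12 a_4 = -9 a_2 = -9  ->  a_4 = -3/4
  x^3: 20 a_5 + 19 a_3 = 0  ->  20 a_5 = -19 a_3 = 19/2  ->  a_5 = 19/40
  x^4: 30 a_6 + 33 a_4 = 0  ->  30 a_6 = -33 a_4 = 99/4  ->  a_6 = 33/40
Truncated series: y(x) = -2 + x + x^2 - (1/2) x^3 - (3/4) x^4 + (19/40) x^5 + (33/40) x^6 + O(x^7).

a_0 = -2; a_1 = 1; a_2 = 1; a_3 = -1/2; a_4 = -3/4; a_5 = 19/40; a_6 = 33/40


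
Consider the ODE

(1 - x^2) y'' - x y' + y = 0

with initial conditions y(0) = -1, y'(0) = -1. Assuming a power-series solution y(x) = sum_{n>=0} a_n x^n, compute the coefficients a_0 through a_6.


Ansatz: y(x) = sum_{n>=0} a_n x^n, so y'(x) = sum_{n>=1} n a_n x^(n-1) and y''(x) = sum_{n>=2} n(n-1) a_n x^(n-2).
Substitute into P(x) y'' + Q(x) y' + R(x) y = 0 with P(x) = 1 - x^2, Q(x) = -x, R(x) = 1, and match powers of x.
Initial conditions: a_0 = -1, a_1 = -1.
Setting the coefficient of each power of x to zero and solving order by order (substituting the coefficients already found):
  x^0: 2 a_2 + a_0 = 0  ->  2 a_2 = -a_0 = 1  ->  a_2 = 1/2
  x^1: 6 a_3 = 0  ->  a_3 = 0
  x^2: 12 a_4 - 3 a_2 = 0  ->  12 a_4 = 3 a_2 = 3/2  ->  a_4 = 1/8
  x^3: 20 a_5 - 8 a_3 = 0  ->  20 a_5 = 8 a_3 = 0  ->  a_5 = 0
  x^4: 30 a_6 - 15 a_4 = 0  ->  30 a_6 = 15 a_4 = 15/8  ->  a_6 = 1/16
Truncated series: y(x) = -1 - x + (1/2) x^2 + (1/8) x^4 + (1/16) x^6 + O(x^7).

a_0 = -1; a_1 = -1; a_2 = 1/2; a_3 = 0; a_4 = 1/8; a_5 = 0; a_6 = 1/16


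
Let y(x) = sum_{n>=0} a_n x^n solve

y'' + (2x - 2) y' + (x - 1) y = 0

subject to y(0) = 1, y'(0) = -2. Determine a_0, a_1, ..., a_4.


Ansatz: y(x) = sum_{n>=0} a_n x^n, so y'(x) = sum_{n>=1} n a_n x^(n-1) and y''(x) = sum_{n>=2} n(n-1) a_n x^(n-2).
Substitute into P(x) y'' + Q(x) y' + R(x) y = 0 with P(x) = 1, Q(x) = 2x - 2, R(x) = x - 1, and match powers of x.
Initial conditions: a_0 = 1, a_1 = -2.
Setting the coefficient of each power of x to zero and solving order by order (substituting the coefficients already found):
  x^0: 2 a_2 - 2 a_1 - a_0 = 0  ->  2 a_2 = 2 a_1 + a_0 = -3  ->  a_2 = -3/2
  x^1: 6 a_3 - 4 a_2 + a_1 + a_0 = 0  ->  6 a_3 = 4 a_2 - a_1 - a_0 = -5  ->  a_3 = -5/6
  x^2: 12 a_4 - 6 a_3 + 3 a_2 + a_1 = 0  ->  12 a_4 = 6 a_3 - 3 a_2 - a_1 = 3/2  ->  a_4 = 1/8
Truncated series: y(x) = 1 - 2 x - (3/2) x^2 - (5/6) x^3 + (1/8) x^4 + O(x^5).

a_0 = 1; a_1 = -2; a_2 = -3/2; a_3 = -5/6; a_4 = 1/8


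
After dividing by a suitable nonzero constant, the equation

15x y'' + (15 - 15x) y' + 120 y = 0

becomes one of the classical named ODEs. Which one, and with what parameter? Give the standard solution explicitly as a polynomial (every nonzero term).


All three coefficients share the factor 15; dividing through by 15 gives  x y'' + (1 - x) y' + 8 y = 0.
This matches the Laguerre equation x y'' + (1 - x) y' + n y = 0 with n = 8; the polynomial solution is L_8(x).
With y = sum_k a_k x^k, matching x^k gives (k+1)k a_{k+1} + (k+1) a_{k+1} - k a_k + n a_k = 0, i.e. (k+1)^2 a_{k+1} = (k - n) a_k = (k - 8) a_k. The right side vanishes at k = 8, so the series terminates at degree 8.
Standard normalization L_n(0) = 1 gives a_0 = 1. Work upward with a_{k+1} = (k - 8) a_k / (k+1)^2:
  a_1 = (0 - 8)(1) / 1^2 = -8/1 = -8
  a_2 = (1 - 8)(-8) / 2^2 = 56/4 = 14
  a_3 = (2 - 8)(14) / 3^2 = -84/9 = -28/3
  a_4 = (3 - 8)(-28/3) / 4^2 = (140/3)/16 = 35/12
  a_5 = (4 - 8)(35/12) / 5^2 = (-35/3)/25 = -7/15
  a_6 = (5 - 8)(-7/15) / 6^2 = (7/5)/36 = 7/180
  a_7 = (6 - 8)(7/180) / 7^2 = (-7/90)/49 = -1/630
  a_8 = (7 - 8)(-1/630) / 8^2 = (1/630)/64 = 1/40320
Hence L_8(x) = x^8/40320 - x^7/630 + 7 x^6/180 - 7 x^5/15 + 35 x^4/12 - 28 x^3/3 + 14 x^2 - 8 x + 1.

L_8(x); series = x^8/40320 - x^7/630 + 7 x^6/180 - 7 x^5/15 + 35 x^4/12 - 28 x^3/3 + 14 x^2 - 8 x + 1
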